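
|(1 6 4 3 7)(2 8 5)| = 15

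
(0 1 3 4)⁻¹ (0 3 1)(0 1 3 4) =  (1 4 3)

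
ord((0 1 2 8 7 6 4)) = 7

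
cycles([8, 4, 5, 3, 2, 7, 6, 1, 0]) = (0 8)(1 4 2 5 7)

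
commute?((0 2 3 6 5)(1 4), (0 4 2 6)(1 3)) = no:(0 2 3 6 5)(1 4) * (0 4 2 6)(1 3) = (0 6 5 4 3)(1 2), (0 4 2 6)(1 3) * (0 2 3 6 5)(1 4) = (0 1 6 2 5)(3 4)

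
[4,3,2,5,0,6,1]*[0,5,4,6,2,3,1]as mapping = [0→2,1→6,2→4,3→3,4→0,5→1,6→5]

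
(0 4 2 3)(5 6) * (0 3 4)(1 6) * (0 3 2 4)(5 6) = (0 3 2)(1 5)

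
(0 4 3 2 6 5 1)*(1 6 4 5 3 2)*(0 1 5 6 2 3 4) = (0 6 4 3 5 2)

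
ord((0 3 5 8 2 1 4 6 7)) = 9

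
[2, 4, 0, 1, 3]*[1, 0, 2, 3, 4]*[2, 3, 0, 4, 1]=[0, 1, 3, 2, 4]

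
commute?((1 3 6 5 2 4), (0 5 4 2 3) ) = no:(1 3 6 5 2 4) * (0 5 4 2 3) = (0 5 3 6 4 1), (0 5 4 2 3) * (1 3 6 5 2 4) = (0 2 6 5 1 3) 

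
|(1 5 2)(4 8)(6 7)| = 6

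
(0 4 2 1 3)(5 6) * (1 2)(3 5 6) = (0 4 1 5 3)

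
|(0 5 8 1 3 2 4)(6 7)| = 14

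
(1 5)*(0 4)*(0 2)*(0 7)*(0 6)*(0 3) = (0 4 2 7 6 3)(1 5)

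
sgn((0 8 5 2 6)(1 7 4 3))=-1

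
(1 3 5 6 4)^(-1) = (1 4 6 5 3)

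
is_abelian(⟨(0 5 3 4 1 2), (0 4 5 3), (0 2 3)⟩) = no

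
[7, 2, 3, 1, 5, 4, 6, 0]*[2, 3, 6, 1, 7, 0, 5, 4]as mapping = [0→4, 1→6, 2→1, 3→3, 4→0, 5→7, 6→5, 7→2]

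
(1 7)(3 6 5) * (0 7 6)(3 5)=(0 7 1 6 3)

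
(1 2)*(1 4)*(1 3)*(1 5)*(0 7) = (0 7)(1 2 4 3 5)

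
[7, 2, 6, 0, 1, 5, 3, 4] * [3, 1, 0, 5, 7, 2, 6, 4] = [4, 0, 6, 3, 1, 2, 5, 7]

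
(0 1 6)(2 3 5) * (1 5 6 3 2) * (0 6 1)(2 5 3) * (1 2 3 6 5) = (0 6 5)(1 3 2)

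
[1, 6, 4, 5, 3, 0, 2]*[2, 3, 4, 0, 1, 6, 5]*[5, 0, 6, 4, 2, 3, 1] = [4, 3, 0, 1, 5, 6, 2]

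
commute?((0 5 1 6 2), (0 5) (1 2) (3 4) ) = no:(0 5 1 6 2) * (0 5) (1 2) (3 4) = (1 6) (2 5) (3 4), (0 5) (1 2) (3 4) * (0 5 1 6 2) = (0 1) (2 6) (3 4) 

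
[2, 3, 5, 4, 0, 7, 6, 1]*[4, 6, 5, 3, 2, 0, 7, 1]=[5, 3, 0, 2, 4, 1, 7, 6]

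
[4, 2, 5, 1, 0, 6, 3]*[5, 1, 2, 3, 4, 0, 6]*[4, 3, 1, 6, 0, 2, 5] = [0, 1, 4, 3, 2, 5, 6]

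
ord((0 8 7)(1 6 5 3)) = 12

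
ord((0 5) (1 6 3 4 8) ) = 10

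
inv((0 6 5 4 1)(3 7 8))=(0 1 4 5 6)(3 8 7)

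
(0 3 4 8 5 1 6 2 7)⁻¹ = (0 7 2 6 1 5 8 4 3)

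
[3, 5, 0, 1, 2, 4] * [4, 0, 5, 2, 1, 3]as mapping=[0→2, 1→3, 2→4, 3→0, 4→5, 5→1]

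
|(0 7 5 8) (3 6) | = 4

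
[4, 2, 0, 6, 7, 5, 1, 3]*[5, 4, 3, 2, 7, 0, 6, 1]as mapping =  [0→7, 1→3, 2→5, 3→6, 4→1, 5→0, 6→4, 7→2]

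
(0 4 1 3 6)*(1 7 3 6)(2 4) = (0 2 4 7 3 1 6)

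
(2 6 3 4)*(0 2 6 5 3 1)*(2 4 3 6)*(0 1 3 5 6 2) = (0 4)(2 6 3 5)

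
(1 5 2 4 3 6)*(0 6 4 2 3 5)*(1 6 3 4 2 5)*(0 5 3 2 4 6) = (0 2 3 4 1 5 6)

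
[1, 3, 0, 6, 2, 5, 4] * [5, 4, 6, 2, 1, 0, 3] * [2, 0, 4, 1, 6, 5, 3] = [6, 4, 5, 1, 3, 2, 0]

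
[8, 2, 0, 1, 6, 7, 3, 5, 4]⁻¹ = [2, 3, 1, 6, 8, 7, 4, 5, 0]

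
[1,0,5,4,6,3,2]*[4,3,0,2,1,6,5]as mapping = [0→3,1→4,2→6,3→1,4→5,5→2,6→0]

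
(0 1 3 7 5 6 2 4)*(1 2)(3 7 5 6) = (0 2 4)(1 7 6)(3 5)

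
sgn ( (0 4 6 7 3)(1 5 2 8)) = -1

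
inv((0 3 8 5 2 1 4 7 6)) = (0 6 7 4 1 2 5 8 3)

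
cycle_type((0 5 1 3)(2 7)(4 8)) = 2^2.4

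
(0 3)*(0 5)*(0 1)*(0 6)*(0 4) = (0 3 5 1 6 4)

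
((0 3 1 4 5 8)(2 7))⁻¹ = (0 8 5 4 1 3)(2 7)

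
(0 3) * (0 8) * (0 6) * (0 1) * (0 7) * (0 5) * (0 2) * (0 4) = (0 3 8 6 1 7 5 2 4)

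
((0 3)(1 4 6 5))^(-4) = ()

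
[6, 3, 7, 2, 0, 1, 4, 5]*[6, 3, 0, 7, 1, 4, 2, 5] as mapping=[0→2, 1→7, 2→5, 3→0, 4→6, 5→3, 6→1, 7→4] 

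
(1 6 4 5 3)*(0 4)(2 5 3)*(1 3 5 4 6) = (0 6)(2 4 5)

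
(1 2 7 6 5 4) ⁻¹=(1 4 5 6 7 2) 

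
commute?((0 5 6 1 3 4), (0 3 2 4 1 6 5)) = no:(0 5 6 1 3 4) * (0 3 2 4 1 6 5) = (1 2 4 3), (0 3 2 4 1 6 5) * (0 5 6 1 3 4) = (0 4 3 2)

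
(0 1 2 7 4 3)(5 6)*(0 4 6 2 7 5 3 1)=(1 7 6 3 4)(2 5)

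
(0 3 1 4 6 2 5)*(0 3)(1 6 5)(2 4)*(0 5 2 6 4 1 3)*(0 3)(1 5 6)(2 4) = (0 6 5 3 2)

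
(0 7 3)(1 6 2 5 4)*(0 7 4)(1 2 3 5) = (0 4 2 1 6 3 7 5)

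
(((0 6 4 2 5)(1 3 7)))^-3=(0 4 5 6 2)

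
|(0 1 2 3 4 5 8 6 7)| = 9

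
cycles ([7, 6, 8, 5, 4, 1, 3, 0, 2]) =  (0 7)(1 6 3 5)(2 8)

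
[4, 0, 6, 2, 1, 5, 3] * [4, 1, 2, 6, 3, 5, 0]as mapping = [0→3, 1→4, 2→0, 3→2, 4→1, 5→5, 6→6]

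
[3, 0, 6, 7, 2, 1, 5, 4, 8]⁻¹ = [1, 5, 4, 0, 7, 6, 2, 3, 8]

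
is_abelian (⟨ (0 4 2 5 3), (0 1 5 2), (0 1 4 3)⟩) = no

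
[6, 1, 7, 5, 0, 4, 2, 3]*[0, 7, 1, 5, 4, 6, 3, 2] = [3, 7, 2, 6, 0, 4, 1, 5]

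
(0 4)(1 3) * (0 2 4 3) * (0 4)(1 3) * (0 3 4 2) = (0 1 2 3 4)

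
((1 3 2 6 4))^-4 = (1 3 2 6 4)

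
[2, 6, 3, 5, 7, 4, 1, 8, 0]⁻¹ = [8, 6, 0, 2, 5, 3, 1, 4, 7]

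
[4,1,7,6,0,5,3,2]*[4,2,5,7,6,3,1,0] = [6,2,0,1,4,3,7,5]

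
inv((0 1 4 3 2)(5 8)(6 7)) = (0 2 3 4 1)(5 8)(6 7)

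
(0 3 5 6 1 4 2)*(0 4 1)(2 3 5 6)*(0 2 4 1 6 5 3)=(0 3 5 4)(1 6 2)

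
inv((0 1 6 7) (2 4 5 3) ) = (0 7 6 1) (2 3 5 4) 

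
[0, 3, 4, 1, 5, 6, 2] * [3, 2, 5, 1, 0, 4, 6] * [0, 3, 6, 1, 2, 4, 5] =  [1, 3, 0, 6, 2, 5, 4]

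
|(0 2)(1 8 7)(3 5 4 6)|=12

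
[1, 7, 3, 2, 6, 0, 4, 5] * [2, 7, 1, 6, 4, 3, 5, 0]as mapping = [0→7, 1→0, 2→6, 3→1, 4→5, 5→2, 6→4, 7→3]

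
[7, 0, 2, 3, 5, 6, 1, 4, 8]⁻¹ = [1, 6, 2, 3, 7, 4, 5, 0, 8]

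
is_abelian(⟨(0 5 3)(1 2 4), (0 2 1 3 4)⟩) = no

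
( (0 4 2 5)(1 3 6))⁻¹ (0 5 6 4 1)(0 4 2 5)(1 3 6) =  (0 1 2 3 4)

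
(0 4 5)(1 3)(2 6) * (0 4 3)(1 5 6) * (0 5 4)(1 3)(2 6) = (0 1 5)(2 3 4)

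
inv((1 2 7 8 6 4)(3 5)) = (1 4 6 8 7 2)(3 5)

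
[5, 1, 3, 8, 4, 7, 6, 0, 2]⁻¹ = [7, 1, 8, 2, 4, 0, 6, 5, 3]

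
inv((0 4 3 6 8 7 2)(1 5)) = (0 2 7 8 6 3 4)(1 5)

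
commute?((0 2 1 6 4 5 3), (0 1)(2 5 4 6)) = no:(0 2 1 6 4 5 3)*(0 1)(2 5 4 6) = (0 5 3 1 2), (0 1)(2 5 4 6)*(0 2 1 6 4 5 3) = (0 6 1 2 3)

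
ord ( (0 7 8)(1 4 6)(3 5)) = 6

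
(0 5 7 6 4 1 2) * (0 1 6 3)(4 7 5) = (0 4 6 7 3)(1 2)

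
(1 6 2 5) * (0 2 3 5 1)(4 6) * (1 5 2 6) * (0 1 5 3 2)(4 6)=(0 4 5 1 6 2 3)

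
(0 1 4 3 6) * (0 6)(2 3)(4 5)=(0 1 5 4 2 3)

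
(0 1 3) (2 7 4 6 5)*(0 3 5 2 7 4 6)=(0 1 5 7 6 2 4) 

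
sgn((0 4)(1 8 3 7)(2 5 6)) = 1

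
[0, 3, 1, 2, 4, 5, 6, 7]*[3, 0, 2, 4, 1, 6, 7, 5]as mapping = [0→3, 1→4, 2→0, 3→2, 4→1, 5→6, 6→7, 7→5]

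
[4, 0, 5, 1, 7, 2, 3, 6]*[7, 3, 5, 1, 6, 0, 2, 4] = [6, 7, 0, 3, 4, 5, 1, 2]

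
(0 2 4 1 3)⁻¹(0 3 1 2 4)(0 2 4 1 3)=(0 3 4 1 2)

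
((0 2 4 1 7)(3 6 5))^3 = (0 1 2 7 4)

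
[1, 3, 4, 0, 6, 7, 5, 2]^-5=[1, 3, 2, 0, 4, 5, 6, 7]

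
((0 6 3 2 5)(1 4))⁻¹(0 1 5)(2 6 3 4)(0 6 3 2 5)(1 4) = (0 6 4)(1 5 3 2)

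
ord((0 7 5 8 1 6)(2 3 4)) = 6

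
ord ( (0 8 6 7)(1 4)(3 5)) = 4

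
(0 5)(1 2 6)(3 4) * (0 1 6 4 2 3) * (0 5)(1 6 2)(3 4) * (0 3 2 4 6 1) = (0 3)(1 6 4 5)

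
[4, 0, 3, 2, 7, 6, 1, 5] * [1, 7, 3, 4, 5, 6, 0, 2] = [5, 1, 4, 3, 2, 0, 7, 6]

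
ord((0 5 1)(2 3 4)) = 3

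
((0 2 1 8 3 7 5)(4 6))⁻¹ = (0 5 7 3 8 1 2)(4 6)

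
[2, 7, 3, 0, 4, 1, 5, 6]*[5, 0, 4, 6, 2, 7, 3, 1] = [4, 1, 6, 5, 2, 0, 7, 3]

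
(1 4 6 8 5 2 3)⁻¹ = (1 3 2 5 8 6 4)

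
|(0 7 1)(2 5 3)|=3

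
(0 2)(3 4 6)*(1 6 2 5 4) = (0 5 4 2)(1 6 3)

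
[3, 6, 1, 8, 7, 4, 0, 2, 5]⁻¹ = [6, 2, 7, 0, 5, 8, 1, 4, 3]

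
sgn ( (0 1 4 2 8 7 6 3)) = -1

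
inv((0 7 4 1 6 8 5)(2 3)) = (0 5 8 6 1 4 7)(2 3)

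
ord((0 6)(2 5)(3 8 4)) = 6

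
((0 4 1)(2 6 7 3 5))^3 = (2 3 6 5 7)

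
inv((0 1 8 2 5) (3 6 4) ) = (0 5 2 8 1) (3 4 6) 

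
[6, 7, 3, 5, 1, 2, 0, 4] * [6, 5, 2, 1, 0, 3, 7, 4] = [7, 4, 1, 3, 5, 2, 6, 0]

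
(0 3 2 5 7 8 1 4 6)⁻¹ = (0 6 4 1 8 7 5 2 3)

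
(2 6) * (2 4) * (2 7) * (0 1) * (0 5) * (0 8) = (0 1 5 8)(2 6 4 7)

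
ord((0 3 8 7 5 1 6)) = 7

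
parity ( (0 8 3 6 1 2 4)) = even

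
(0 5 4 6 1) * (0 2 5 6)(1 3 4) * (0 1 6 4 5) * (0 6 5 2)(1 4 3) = (0 3 2 6 1)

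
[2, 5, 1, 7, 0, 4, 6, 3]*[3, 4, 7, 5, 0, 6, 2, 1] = [7, 6, 4, 1, 3, 0, 2, 5]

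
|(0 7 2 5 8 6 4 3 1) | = 9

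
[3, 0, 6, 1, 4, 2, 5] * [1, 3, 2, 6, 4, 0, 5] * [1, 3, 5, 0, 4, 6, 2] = [2, 3, 6, 0, 4, 5, 1]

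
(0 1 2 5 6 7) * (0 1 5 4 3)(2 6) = (0 5 2 4 3)(1 6 7)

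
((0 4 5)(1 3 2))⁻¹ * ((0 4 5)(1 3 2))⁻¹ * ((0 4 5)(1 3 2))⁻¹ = ()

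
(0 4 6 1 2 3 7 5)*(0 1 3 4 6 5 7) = (0 6 3)(1 2 4 5)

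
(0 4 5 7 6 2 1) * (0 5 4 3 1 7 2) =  (0 3 1 5 2 7 6)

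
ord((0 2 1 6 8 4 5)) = 7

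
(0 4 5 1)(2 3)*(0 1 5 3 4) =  (2 4 3)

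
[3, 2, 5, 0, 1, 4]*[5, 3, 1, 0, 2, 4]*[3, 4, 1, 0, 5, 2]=[3, 4, 5, 2, 0, 1]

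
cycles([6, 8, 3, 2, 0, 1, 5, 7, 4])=(0 6 5 1 8 4)(2 3)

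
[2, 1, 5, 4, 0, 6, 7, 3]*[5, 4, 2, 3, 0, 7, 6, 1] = [2, 4, 7, 0, 5, 6, 1, 3]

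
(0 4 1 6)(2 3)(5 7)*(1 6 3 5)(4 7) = (0 7 1 3 2 5 4 6)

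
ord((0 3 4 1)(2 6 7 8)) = 4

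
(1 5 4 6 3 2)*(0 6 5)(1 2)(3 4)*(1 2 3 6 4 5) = (0 4 1)(2 3)(5 6)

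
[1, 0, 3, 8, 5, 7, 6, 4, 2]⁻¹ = [1, 0, 8, 2, 7, 4, 6, 5, 3]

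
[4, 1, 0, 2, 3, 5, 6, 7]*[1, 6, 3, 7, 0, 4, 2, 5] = [0, 6, 1, 3, 7, 4, 2, 5]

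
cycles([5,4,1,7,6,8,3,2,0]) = (0 5 8)(1 4 6 3 7 2)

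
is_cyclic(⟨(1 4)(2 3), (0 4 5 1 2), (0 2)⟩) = no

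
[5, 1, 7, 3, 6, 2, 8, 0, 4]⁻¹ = [7, 1, 5, 3, 8, 0, 4, 2, 6]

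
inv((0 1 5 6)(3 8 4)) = (0 6 5 1)(3 4 8)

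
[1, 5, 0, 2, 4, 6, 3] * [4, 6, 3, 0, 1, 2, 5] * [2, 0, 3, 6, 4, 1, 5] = [5, 3, 4, 6, 0, 1, 2]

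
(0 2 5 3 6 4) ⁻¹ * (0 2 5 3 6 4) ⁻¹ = (0 6 5) (2 4 3) 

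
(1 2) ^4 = () 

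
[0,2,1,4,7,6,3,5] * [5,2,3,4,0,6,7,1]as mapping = [0→5,1→3,2→2,3→0,4→1,5→7,6→4,7→6]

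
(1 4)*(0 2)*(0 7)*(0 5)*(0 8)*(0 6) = (0 2 7 5 8 6)(1 4)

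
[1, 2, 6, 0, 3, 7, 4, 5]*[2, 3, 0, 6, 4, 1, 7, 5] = [3, 0, 7, 2, 6, 5, 4, 1]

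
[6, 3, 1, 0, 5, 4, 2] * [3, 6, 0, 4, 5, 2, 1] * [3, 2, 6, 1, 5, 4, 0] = [2, 5, 0, 1, 6, 4, 3] 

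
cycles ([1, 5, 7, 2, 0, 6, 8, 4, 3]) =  (0 1 5 6 8 3 2 7 4)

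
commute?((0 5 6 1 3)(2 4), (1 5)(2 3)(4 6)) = no:(0 5 6 1 3)(2 4)*(1 5)(2 3)(4 6) = (0 1 2 6 5 4 3), (1 5)(2 3)(4 6)*(0 5 6 1 3)(2 4) = (0 5 3 4 1 6 2)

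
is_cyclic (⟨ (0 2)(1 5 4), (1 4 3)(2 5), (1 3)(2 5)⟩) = no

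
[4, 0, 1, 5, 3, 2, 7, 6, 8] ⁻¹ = [1, 2, 5, 4, 0, 3, 7, 6, 8] 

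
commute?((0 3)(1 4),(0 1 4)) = no:(0 3)(1 4)*(0 1 4) = (0 3 1),(0 1 4)*(0 3)(1 4) = (0 4 3)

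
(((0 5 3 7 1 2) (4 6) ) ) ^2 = (0 3 1) (2 5 7) 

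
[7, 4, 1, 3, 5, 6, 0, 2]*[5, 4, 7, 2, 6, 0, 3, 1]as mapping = [0→1, 1→6, 2→4, 3→2, 4→0, 5→3, 6→5, 7→7]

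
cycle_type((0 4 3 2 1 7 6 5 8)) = 9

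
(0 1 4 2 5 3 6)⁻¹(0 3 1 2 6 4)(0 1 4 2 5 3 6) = (0 2 1 6 4 5)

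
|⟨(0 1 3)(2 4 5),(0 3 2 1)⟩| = 120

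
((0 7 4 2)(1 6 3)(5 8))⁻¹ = (0 2 4 7)(1 3 6)(5 8)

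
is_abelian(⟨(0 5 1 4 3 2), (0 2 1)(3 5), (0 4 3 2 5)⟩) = no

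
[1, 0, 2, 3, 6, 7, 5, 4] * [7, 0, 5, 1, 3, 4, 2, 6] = [0, 7, 5, 1, 2, 6, 4, 3] 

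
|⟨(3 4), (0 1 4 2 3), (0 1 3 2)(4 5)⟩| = 720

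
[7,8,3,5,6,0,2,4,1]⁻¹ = [5,8,6,2,7,3,4,0,1]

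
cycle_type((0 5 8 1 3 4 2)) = 7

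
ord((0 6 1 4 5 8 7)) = 7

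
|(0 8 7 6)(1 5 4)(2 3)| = 12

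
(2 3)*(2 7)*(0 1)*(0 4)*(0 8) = (0 1 4 8)(2 3 7)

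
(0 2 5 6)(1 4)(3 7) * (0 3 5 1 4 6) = (0 2 1 6 3 7 5)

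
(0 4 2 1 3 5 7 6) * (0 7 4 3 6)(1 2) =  (0 3 5 4 1 6 7)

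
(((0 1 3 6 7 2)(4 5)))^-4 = (0 3 7)(1 6 2)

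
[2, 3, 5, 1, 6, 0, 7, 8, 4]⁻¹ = [5, 3, 0, 1, 8, 2, 4, 6, 7]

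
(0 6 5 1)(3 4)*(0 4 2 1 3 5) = (0 6)(1 4 5 3 2)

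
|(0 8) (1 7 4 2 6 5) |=6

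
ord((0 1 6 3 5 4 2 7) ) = 8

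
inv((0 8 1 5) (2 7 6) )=(0 5 1 8) (2 6 7) 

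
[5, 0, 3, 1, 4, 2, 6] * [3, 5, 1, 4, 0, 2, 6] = [2, 3, 4, 5, 0, 1, 6]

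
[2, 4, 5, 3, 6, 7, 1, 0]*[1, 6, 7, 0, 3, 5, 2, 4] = [7, 3, 5, 0, 2, 4, 6, 1]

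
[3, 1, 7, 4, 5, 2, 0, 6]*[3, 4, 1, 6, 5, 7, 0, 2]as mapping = [0→6, 1→4, 2→2, 3→5, 4→7, 5→1, 6→3, 7→0]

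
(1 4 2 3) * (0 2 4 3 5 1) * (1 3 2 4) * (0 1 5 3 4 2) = (0 2 3 1) (4 5) 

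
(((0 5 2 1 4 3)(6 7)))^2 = (0 2 4)(1 3 5)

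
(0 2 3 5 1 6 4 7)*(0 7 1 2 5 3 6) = (0 5 2 6 4 1)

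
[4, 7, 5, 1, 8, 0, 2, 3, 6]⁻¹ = [5, 3, 6, 7, 0, 2, 8, 1, 4]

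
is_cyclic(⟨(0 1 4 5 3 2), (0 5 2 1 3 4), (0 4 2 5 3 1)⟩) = no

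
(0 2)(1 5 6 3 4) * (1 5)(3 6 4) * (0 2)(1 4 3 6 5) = (1 4)(3 6 5)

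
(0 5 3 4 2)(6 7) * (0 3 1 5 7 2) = (0 7 6 2 3 4)(1 5)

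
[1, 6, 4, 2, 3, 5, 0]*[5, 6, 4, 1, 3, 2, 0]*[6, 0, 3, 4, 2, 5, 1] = [1, 6, 4, 2, 0, 3, 5]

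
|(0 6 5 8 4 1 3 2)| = 8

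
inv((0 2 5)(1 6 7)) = (0 5 2)(1 7 6)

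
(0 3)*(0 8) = (0 3 8)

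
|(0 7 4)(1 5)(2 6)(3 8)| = 6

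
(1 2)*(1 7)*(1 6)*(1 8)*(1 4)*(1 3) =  (1 2 7 6 8 4 3)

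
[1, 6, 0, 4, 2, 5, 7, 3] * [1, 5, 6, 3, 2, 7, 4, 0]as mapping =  [0→5, 1→4, 2→1, 3→2, 4→6, 5→7, 6→0, 7→3]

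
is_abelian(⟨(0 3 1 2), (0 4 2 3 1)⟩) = no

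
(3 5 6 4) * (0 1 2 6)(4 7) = (0 1 2 6 7 4 3 5)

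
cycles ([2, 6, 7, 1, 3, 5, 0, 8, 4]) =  (0 2 7 8 4 3 1 6)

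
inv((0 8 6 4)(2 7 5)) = (0 4 6 8)(2 5 7)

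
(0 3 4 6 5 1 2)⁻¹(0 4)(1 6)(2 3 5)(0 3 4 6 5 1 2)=(0 4 1)(2 5)(3 6)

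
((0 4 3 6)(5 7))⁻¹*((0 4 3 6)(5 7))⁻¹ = (0 3)(4 6)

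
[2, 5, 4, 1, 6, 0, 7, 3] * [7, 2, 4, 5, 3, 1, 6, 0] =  [4, 1, 3, 2, 6, 7, 0, 5]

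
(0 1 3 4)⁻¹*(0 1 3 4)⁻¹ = (0 3)(1 4)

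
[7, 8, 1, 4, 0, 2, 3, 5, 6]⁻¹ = [4, 2, 5, 6, 3, 7, 8, 0, 1]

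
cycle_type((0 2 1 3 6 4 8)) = 7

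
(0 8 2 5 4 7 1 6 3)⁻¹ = (0 3 6 1 7 4 5 2 8)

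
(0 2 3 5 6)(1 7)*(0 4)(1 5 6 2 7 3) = (0 7 5 2 1 3 6 4)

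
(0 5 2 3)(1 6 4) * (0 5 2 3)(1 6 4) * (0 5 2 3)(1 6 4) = (0 3 2 5)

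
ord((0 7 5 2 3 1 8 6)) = 8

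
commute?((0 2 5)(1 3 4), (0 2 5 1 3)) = no:(0 2 5)(1 3 4) * (0 2 5 1 3) = (0 5 2 1)(3 4), (0 2 5 1 3) * (0 2 5)(1 3 4) = (0 5 3 2)(1 4)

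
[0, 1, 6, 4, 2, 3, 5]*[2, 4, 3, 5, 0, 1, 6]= [2, 4, 6, 0, 3, 5, 1]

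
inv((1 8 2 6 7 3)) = (1 3 7 6 2 8)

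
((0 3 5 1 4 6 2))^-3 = (0 4 3 6 5 2 1)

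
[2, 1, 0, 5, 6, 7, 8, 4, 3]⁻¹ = [2, 1, 0, 8, 7, 3, 4, 5, 6]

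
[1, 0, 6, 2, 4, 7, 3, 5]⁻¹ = [1, 0, 3, 6, 4, 7, 2, 5]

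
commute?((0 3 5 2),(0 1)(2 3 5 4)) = no:(0 3 5 2)*(0 1)(2 3 5 4) = (0 5 3 4 2 1),(0 1)(2 3 5 4)*(0 3 5 2) = (0 1 3 2 5 4)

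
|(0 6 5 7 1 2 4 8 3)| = 9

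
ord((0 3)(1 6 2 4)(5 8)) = 4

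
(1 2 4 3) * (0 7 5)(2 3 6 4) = (0 7 5)(1 3)(4 6)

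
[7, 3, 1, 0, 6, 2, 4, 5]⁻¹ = [3, 2, 5, 1, 6, 7, 4, 0]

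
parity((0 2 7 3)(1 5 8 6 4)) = odd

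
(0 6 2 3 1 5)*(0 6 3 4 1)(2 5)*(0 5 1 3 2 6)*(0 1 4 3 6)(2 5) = (0 5 1)(2 3)(4 6)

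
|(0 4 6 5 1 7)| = 6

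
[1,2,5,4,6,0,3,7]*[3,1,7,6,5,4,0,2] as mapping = [0→1,1→7,2→4,3→5,4→0,5→3,6→6,7→2] 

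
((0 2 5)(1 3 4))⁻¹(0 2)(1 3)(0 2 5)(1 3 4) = (2 5)(3 4)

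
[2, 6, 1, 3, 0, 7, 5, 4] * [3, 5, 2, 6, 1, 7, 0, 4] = [2, 0, 5, 6, 3, 4, 7, 1]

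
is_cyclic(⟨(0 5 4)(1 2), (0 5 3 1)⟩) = no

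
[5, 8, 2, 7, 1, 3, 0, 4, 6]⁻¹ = [6, 4, 2, 5, 7, 0, 8, 3, 1]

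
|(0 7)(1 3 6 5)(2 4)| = 4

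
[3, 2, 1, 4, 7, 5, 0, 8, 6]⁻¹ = [6, 2, 1, 0, 3, 5, 8, 4, 7]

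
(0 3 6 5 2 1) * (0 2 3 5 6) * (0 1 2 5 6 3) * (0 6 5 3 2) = (0 5 6 2)(1 3)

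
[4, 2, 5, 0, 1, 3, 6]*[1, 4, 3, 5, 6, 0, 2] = [6, 3, 0, 1, 4, 5, 2]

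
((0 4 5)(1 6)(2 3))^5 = (0 5 4)(1 6)(2 3)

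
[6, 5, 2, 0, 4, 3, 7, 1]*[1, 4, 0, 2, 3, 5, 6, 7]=[6, 5, 0, 1, 3, 2, 7, 4]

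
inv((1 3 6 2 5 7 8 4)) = (1 4 8 7 5 2 6 3)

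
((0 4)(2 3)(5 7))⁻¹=(0 4)(2 3)(5 7)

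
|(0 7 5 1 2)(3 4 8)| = 15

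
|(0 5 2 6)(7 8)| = 4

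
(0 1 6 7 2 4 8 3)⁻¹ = (0 3 8 4 2 7 6 1)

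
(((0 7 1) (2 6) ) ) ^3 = (2 6) 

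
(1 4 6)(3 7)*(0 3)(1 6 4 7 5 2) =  (0 3 5 2 1 7)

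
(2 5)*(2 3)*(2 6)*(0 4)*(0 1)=(0 4 1)(2 5 3 6)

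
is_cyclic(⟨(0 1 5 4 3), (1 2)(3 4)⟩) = no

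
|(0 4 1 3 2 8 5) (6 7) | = 14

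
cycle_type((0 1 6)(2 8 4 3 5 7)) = 3.6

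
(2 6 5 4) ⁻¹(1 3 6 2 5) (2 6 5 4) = (1 3 5 6 4) 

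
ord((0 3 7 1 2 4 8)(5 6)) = 14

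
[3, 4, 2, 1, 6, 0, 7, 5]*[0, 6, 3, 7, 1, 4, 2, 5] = [7, 1, 3, 6, 2, 0, 5, 4]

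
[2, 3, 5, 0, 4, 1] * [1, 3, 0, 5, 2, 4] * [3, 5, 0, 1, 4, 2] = [3, 2, 4, 5, 0, 1]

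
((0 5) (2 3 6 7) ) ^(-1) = (0 5) (2 7 6 3) 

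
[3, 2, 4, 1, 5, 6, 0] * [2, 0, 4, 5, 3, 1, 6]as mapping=[0→5, 1→4, 2→3, 3→0, 4→1, 5→6, 6→2]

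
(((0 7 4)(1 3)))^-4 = (0 4 7)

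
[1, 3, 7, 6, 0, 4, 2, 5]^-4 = [2, 7, 0, 5, 6, 3, 4, 1]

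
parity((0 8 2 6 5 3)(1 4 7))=odd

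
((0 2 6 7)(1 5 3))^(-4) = (1 3 5)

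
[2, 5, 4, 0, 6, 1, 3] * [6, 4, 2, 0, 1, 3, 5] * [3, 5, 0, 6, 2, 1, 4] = [0, 6, 5, 4, 1, 2, 3]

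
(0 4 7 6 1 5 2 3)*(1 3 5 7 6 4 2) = (0 2 5 1 7 4 6 3)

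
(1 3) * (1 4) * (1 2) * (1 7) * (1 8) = (1 3 4 2 7 8) 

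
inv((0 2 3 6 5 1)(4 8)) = (0 1 5 6 3 2)(4 8)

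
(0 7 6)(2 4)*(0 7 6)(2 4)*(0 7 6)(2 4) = (2 4)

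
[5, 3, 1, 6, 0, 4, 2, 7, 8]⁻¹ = [4, 2, 6, 1, 5, 0, 3, 7, 8]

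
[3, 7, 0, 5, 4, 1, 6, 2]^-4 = [5, 2, 3, 1, 4, 7, 6, 0]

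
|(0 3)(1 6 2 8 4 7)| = 6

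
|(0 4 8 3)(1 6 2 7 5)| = 20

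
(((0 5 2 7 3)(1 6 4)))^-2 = (0 7 5 3 2)(1 6 4)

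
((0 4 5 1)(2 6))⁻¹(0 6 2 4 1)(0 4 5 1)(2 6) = (0 4 2 6 5)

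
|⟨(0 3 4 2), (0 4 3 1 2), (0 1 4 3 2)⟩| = 120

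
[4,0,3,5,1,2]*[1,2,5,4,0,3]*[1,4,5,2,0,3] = [1,4,0,2,5,3]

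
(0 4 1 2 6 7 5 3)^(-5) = (0 2 5 4 6 3 1 7)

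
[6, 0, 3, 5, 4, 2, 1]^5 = [1, 6, 5, 2, 4, 3, 0]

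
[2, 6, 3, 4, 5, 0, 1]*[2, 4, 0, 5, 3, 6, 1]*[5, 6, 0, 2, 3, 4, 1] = [5, 6, 4, 2, 1, 0, 3]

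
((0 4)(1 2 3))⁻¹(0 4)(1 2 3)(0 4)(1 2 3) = (0 4)(1 2 3)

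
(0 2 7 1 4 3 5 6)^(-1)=(0 6 5 3 4 1 7 2)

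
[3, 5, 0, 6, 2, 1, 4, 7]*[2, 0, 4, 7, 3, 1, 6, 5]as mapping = [0→7, 1→1, 2→2, 3→6, 4→4, 5→0, 6→3, 7→5]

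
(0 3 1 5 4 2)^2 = (0 1 4)(2 3 5)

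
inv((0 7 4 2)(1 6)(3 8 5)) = (0 2 4 7)(1 6)(3 5 8)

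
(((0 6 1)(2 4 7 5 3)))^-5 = (0 6 1)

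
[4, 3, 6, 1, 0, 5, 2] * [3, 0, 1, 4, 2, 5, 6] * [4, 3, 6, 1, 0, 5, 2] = [6, 0, 2, 4, 1, 5, 3]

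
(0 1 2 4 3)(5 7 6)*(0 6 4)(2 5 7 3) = (0 1 5 3 6 7 4 2)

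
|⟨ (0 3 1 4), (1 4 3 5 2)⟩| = 720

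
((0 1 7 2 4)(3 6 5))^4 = (0 4 2 7 1)(3 6 5)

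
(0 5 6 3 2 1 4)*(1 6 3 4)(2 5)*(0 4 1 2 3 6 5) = (0 3)(1 2 5 6)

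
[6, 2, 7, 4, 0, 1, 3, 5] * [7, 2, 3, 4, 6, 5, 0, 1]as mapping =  [0→0, 1→3, 2→1, 3→6, 4→7, 5→2, 6→4, 7→5]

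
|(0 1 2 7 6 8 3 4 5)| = 9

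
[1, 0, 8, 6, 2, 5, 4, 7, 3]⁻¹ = [1, 0, 4, 8, 6, 5, 3, 7, 2]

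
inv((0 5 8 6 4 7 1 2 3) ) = (0 3 2 1 7 4 6 8 5) 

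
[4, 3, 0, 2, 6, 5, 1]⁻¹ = [2, 6, 3, 1, 0, 5, 4]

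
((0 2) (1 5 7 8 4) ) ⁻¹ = (0 2) (1 4 8 7 5) 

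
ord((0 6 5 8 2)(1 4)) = 10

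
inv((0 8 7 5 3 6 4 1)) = (0 1 4 6 3 5 7 8)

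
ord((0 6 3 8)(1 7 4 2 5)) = 20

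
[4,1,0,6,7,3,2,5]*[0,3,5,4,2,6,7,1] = [2,3,0,7,1,4,5,6]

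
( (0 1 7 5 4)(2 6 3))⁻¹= (0 4 5 7 1)(2 3 6)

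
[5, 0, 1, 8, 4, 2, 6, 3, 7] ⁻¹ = [1, 2, 5, 7, 4, 0, 6, 8, 3] 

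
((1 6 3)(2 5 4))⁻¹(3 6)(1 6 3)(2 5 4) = (1 3)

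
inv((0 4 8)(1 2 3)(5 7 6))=(0 8 4)(1 3 2)(5 6 7)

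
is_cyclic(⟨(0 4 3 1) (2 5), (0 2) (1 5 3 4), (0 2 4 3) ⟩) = no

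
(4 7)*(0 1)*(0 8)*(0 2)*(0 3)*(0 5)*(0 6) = (0 1 8 2 3 5 6)(4 7)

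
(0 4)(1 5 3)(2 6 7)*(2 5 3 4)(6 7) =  (0 2 7 5 4)(1 3)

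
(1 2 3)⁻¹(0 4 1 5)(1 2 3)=(0 4 2 5)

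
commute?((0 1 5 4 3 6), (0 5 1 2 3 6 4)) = no:(0 1 5 4 3 6) * (0 5 1 2 3 6 4) = (0 2 3 4 6 5), (0 5 1 2 3 6 4) * (0 1 5 4 3 6) = (0 4 1 2 6 3)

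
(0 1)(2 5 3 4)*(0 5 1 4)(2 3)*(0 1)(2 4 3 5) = (0 3 1 2)(4 5)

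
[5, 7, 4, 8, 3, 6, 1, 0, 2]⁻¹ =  [7, 6, 8, 4, 2, 0, 5, 1, 3]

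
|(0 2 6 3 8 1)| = 6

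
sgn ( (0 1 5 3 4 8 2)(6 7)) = -1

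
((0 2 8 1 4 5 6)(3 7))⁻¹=(0 6 5 4 1 8 2)(3 7)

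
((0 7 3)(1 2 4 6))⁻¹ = (0 3 7)(1 6 4 2)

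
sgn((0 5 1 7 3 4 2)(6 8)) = -1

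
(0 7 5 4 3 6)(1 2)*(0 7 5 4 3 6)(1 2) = (0 5 3)(4 6 7)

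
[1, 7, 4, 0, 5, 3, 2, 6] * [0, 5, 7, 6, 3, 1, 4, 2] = [5, 2, 3, 0, 1, 6, 7, 4]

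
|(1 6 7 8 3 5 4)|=7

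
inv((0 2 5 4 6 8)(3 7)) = (0 8 6 4 5 2)(3 7)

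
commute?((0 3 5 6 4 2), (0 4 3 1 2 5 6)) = no:(0 3 5 6 4 2) * (0 4 3 1 2 5 6) = (0 1 2 4 5)(3 6), (0 4 3 1 2 5 6) * (0 3 5 6 4 2) = (0 2 6 3 1)(4 5)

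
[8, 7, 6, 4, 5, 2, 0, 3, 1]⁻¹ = [6, 8, 5, 7, 3, 4, 2, 1, 0]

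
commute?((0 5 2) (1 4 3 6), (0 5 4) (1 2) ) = no:(0 5 2) (1 4 3 6) * (0 5 4) (1 2) = (0 4 3 6 2 5 1), (0 5 4) (1 2) * (0 5 2) (1 4 3 6) = (0 2 4 5 3 6 1) 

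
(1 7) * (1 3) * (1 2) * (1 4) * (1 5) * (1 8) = (1 7 3 2 4 5 8)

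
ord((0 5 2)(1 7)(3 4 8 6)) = 12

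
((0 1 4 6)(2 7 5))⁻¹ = (0 6 4 1)(2 5 7)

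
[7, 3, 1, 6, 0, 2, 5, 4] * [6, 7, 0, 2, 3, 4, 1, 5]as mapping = [0→5, 1→2, 2→7, 3→1, 4→6, 5→0, 6→4, 7→3]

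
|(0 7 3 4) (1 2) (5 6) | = 4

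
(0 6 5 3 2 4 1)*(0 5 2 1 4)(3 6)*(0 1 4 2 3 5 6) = (0 5)(1 6 3 4 2)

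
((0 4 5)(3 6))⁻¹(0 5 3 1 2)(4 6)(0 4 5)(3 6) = (0 6 1 2 4)(3 5)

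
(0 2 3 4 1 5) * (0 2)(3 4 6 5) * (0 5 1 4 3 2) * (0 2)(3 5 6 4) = (0 6 1)(2 5)(3 4)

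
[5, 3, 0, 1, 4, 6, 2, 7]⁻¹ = [2, 3, 6, 1, 4, 0, 5, 7]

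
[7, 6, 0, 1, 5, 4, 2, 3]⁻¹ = [2, 3, 6, 7, 5, 4, 1, 0]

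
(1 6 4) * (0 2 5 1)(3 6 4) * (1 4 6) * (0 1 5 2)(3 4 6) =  (1 3 5 6 4)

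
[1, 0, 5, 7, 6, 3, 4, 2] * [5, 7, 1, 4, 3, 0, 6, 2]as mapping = [0→7, 1→5, 2→0, 3→2, 4→6, 5→4, 6→3, 7→1]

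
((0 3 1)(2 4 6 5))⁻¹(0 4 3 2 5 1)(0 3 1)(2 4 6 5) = (0 3 6 1 4 2)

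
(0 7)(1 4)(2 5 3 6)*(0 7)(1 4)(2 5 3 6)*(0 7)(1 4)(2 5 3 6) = (0 7)(1 4)(2 6 3 5)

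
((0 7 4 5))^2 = (0 4)(5 7)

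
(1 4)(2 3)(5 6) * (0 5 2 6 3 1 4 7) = (0 5 3 6 2 1 7)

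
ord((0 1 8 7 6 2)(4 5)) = 6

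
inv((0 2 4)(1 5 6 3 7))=(0 4 2)(1 7 3 6 5)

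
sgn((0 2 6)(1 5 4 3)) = -1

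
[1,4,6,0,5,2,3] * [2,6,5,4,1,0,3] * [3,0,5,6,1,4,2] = [2,0,6,5,3,4,1]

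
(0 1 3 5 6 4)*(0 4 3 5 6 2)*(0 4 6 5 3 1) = (1 3 5 2 4 6)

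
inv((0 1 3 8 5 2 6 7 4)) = (0 4 7 6 2 5 8 3 1)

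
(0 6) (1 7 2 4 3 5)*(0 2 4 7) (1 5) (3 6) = (0 3 1) (2 7 4 6) 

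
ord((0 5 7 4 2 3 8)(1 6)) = 14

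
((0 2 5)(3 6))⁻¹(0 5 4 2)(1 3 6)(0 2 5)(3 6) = (0 4 5 2)(1 6 3)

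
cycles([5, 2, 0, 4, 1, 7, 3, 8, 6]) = (0 5 7 8 6 3 4 1 2)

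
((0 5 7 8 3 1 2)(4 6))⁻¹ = (0 2 1 3 8 7 5)(4 6)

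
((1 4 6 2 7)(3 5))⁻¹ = (1 7 2 6 4)(3 5)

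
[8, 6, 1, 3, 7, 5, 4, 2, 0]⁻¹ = [8, 2, 7, 3, 6, 5, 1, 4, 0]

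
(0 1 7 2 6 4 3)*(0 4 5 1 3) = (0 3 4)(1 7 2 6 5)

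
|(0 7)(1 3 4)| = 6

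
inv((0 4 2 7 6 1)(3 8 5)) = (0 1 6 7 2 4)(3 5 8)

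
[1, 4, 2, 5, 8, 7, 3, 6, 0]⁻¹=[8, 0, 2, 6, 1, 3, 7, 5, 4]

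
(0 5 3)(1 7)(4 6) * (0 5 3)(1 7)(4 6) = (0 3 5)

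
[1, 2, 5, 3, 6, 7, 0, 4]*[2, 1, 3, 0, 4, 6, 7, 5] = [1, 3, 6, 0, 7, 5, 2, 4]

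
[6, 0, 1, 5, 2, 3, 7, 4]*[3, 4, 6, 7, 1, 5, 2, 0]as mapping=[0→2, 1→3, 2→4, 3→5, 4→6, 5→7, 6→0, 7→1]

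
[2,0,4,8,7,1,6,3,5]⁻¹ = [1,5,0,7,2,8,6,4,3]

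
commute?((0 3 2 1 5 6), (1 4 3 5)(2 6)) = no:(0 3 2 1 5 6)*(1 4 3 5)(2 6) = (0 5 2 4 3 6), (1 4 3 5)(2 6)*(0 3 2 1 5 6) = (0 3 6 1 4 2)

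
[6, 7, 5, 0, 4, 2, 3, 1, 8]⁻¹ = [3, 7, 5, 6, 4, 2, 0, 1, 8]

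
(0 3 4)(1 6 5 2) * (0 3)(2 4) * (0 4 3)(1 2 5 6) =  (0 4)(3 5)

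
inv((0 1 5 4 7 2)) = (0 2 7 4 5 1)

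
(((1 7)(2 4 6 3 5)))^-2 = (2 3 4 5 6)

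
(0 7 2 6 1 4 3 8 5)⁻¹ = (0 5 8 3 4 1 6 2 7)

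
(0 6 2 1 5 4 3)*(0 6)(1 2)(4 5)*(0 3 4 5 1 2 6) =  (0 3)(1 5)(2 6)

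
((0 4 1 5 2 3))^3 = (0 5)(1 3)(2 4)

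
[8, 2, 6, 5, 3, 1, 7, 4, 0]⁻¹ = [8, 5, 1, 4, 7, 3, 2, 6, 0]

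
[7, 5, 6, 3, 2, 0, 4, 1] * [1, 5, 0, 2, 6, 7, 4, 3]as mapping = [0→3, 1→7, 2→4, 3→2, 4→0, 5→1, 6→6, 7→5]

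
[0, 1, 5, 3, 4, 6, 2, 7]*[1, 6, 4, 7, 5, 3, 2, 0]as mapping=[0→1, 1→6, 2→3, 3→7, 4→5, 5→2, 6→4, 7→0]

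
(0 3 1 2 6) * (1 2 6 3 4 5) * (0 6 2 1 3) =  (0 4 5 3 1 2)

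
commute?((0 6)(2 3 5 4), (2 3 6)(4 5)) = no:(0 6)(2 3 5 4) * (2 3 6)(4 5) = (0 2 6)(3 4), (2 3 6)(4 5) * (0 6)(2 3 5 4) = (0 6 3)(2 5)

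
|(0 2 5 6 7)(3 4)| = 10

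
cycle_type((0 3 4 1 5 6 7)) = 7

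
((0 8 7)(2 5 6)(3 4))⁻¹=(0 7 8)(2 6 5)(3 4)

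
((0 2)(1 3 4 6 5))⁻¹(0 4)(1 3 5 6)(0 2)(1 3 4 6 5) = (1 5 3 4)(2 6)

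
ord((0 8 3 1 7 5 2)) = 7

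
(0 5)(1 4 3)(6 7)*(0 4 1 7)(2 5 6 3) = (0 6)(2 5 4)(3 7)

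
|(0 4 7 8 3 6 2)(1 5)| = 14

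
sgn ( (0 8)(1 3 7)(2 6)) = 1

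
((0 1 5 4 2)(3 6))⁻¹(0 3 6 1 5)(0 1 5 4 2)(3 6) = (1 6 3 5 4)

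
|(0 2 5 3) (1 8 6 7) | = 4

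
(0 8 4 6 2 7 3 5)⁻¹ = (0 5 3 7 2 6 4 8)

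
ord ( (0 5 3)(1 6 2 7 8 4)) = 6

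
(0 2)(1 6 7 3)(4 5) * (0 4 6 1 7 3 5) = (0 2 4)(3 7 5 6)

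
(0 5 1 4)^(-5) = (0 4 1 5)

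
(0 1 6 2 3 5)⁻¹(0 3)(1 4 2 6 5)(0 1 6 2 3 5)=(0 6 4 3 2)(1 5)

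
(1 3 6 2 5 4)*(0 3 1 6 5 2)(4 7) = (0 3 5 7 4 6)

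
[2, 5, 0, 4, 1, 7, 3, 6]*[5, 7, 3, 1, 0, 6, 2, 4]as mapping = [0→3, 1→6, 2→5, 3→0, 4→7, 5→4, 6→1, 7→2]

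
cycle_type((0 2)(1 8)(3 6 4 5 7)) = 2^2.5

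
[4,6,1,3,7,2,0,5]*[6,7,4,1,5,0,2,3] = [5,2,7,1,3,4,6,0]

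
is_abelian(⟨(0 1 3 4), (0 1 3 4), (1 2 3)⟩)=no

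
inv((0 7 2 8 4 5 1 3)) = (0 3 1 5 4 8 2 7)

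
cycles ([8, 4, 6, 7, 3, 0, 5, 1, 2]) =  (0 8 2 6 5) (1 4 3 7) 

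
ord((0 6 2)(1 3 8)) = 3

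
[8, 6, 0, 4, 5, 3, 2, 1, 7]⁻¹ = [2, 7, 6, 5, 3, 4, 1, 8, 0]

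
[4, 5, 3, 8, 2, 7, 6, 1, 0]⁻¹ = [8, 7, 4, 2, 0, 1, 6, 5, 3]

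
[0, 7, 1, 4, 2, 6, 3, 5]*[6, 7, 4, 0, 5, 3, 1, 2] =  [6, 2, 7, 5, 4, 1, 0, 3]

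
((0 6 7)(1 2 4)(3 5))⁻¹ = (0 7 6)(1 4 2)(3 5)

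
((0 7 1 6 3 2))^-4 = (0 1 3)(2 7 6)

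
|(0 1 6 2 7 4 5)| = 7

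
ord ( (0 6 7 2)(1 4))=4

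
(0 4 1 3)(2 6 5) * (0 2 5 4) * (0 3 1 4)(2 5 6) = (0 3 5 6)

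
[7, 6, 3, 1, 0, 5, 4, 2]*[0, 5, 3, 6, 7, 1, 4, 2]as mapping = [0→2, 1→4, 2→6, 3→5, 4→0, 5→1, 6→7, 7→3]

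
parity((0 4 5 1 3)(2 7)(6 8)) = even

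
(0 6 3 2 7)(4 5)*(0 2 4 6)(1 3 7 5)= (1 3 4)(2 5 6 7)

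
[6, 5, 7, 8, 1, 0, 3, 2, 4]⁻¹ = [5, 4, 7, 6, 8, 1, 0, 2, 3]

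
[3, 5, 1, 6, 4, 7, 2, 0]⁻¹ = [7, 2, 6, 0, 4, 1, 3, 5]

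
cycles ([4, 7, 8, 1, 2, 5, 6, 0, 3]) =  (0 4 2 8 3 1 7)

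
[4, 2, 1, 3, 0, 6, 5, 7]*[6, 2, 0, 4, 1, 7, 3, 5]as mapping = [0→1, 1→0, 2→2, 3→4, 4→6, 5→3, 6→7, 7→5]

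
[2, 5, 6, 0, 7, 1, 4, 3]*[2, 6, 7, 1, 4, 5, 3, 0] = [7, 5, 3, 2, 0, 6, 4, 1] 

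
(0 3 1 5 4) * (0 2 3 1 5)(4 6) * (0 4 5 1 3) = (0 3 1 4 2)(5 6)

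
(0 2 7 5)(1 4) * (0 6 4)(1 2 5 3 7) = (0 5 6 4 2 1)(3 7)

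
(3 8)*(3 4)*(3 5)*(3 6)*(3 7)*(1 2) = (1 2)(3 8 4 5 6 7)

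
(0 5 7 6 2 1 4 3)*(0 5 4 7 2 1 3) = (0 4)(1 7 6)(2 3 5)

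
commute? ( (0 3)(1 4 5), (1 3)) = no: (0 3)(1 4 5) * (1 3) = (0 1 4 5 3), (1 3) * (0 3)(1 4 5) = (0 3 4 5 1)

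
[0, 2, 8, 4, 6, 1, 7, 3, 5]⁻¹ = [0, 5, 1, 7, 3, 8, 4, 6, 2]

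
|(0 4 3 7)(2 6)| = 4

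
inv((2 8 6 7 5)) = (2 5 7 6 8)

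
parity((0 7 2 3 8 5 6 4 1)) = even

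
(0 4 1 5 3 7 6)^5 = (0 7 5 4 6 3 1)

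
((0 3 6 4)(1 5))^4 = ()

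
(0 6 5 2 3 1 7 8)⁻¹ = (0 8 7 1 3 2 5 6)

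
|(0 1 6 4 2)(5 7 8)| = 15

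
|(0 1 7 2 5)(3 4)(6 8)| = 10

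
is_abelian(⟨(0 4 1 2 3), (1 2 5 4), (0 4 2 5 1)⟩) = no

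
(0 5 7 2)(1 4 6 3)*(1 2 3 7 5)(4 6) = (0 1 6 7 3 2)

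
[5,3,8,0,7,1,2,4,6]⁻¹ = [3,5,6,1,7,0,8,4,2]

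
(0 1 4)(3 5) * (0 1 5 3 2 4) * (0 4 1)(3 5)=(0 3 5 2 1 4)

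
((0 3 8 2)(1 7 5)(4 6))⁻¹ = (0 2 8 3)(1 5 7)(4 6)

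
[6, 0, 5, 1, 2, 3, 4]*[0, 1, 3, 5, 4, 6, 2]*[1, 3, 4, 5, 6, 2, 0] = [4, 1, 0, 3, 5, 2, 6]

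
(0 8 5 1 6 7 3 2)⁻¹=(0 2 3 7 6 1 5 8)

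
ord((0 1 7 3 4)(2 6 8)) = 15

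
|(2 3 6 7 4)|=5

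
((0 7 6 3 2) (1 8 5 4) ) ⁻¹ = (0 2 3 6 7) (1 4 5 8) 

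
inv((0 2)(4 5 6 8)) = (0 2)(4 8 6 5)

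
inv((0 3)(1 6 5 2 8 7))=(0 3)(1 7 8 2 5 6)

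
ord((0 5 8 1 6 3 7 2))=8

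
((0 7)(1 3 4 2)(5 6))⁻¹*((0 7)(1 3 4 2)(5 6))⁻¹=(1 4)(2 3)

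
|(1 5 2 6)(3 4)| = 4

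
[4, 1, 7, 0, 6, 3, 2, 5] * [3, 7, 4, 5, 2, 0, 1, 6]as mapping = [0→2, 1→7, 2→6, 3→3, 4→1, 5→5, 6→4, 7→0]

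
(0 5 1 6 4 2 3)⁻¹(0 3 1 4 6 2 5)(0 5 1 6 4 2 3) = (0 6 2 4 3 1 5)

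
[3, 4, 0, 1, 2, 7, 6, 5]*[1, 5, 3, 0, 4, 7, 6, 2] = [0, 4, 1, 5, 3, 2, 6, 7]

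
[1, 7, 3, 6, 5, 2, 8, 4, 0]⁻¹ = [8, 0, 5, 2, 7, 4, 3, 1, 6]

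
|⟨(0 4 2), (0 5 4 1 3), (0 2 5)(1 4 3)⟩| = 360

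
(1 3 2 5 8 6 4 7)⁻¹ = (1 7 4 6 8 5 2 3)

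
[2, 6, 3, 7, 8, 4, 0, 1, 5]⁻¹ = [6, 7, 0, 2, 5, 8, 1, 3, 4]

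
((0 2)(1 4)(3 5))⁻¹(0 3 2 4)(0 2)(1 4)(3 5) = (0 1 2 5)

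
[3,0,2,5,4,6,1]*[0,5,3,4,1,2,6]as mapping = [0→4,1→0,2→3,3→2,4→1,5→6,6→5]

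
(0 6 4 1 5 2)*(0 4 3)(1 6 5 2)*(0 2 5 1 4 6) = (0 1 5 4)(2 6 3)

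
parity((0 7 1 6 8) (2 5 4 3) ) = odd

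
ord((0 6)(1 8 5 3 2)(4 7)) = 10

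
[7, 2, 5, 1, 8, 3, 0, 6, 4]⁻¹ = [6, 3, 1, 5, 8, 2, 7, 0, 4]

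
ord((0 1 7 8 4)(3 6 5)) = 15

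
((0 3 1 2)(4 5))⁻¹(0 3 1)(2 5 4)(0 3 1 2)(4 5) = (0 4 5)(1 2 3)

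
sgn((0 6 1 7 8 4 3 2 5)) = 1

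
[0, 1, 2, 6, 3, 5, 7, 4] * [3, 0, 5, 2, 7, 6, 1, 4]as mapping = [0→3, 1→0, 2→5, 3→1, 4→2, 5→6, 6→4, 7→7]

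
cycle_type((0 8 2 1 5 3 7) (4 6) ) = 2.7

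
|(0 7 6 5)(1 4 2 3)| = 4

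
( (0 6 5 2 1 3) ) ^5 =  (0 3 1 2 5 6) 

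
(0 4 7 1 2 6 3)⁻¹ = (0 3 6 2 1 7 4)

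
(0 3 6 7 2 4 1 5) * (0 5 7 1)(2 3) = (0 2 4)(1 7 3 6)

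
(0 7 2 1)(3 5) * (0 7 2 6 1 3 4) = (0 2 3 5 4)(1 7 6)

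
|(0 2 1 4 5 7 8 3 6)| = 9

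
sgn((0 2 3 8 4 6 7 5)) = -1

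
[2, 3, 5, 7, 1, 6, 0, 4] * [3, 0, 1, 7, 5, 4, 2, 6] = [1, 7, 4, 6, 0, 2, 3, 5]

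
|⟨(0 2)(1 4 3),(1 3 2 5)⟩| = 720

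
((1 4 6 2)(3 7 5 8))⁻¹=(1 2 6 4)(3 8 5 7)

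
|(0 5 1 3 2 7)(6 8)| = 6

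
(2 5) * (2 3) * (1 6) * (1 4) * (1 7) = (1 6 4 7) (2 5 3) 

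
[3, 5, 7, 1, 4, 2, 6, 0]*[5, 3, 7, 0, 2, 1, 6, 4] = [0, 1, 4, 3, 2, 7, 6, 5]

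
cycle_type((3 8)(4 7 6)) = 2.3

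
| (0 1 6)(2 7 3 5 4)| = 15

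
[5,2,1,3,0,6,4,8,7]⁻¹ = [4,2,1,3,6,0,5,8,7]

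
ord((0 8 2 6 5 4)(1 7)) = 6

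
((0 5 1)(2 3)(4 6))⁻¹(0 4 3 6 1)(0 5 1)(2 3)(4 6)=(0 5 6 2 4)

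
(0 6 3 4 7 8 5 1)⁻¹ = (0 1 5 8 7 4 3 6)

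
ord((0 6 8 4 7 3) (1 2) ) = 6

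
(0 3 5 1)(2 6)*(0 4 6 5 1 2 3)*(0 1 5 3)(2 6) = (0 1 4 2 3 5 6)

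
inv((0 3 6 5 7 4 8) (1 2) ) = (0 8 4 7 5 6 3) (1 2) 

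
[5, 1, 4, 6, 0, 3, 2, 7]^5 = [4, 1, 6, 5, 2, 0, 3, 7]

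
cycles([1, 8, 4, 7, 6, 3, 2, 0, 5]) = (0 1 8 5 3 7)(2 4 6)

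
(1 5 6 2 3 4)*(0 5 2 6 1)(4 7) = (0 5 1 2 3 7 4)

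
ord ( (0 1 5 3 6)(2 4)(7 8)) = 10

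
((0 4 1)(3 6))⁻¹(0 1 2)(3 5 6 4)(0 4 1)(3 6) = (0 2 4)(1 6 5 3)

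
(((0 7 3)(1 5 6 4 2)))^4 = (0 7 3)(1 2 4 6 5)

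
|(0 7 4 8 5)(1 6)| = 10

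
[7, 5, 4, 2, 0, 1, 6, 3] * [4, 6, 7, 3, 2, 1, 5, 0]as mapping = [0→0, 1→1, 2→2, 3→7, 4→4, 5→6, 6→5, 7→3]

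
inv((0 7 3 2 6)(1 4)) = (0 6 2 3 7)(1 4)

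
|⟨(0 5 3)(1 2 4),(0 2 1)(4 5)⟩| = 720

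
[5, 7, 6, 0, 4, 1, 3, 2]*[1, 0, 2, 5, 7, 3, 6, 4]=[3, 4, 6, 1, 7, 0, 5, 2]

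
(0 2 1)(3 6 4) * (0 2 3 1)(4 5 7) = (0 3 6 5 7 4 1 2)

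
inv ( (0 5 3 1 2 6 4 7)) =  (0 7 4 6 2 1 3 5)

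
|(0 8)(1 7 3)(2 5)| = 6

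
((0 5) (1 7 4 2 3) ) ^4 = (1 3 2 4 7) 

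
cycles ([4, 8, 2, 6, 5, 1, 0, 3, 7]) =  (0 4 5 1 8 7 3 6)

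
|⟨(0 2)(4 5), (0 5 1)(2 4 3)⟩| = 12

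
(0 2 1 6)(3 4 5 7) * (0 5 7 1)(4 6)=(0 2)(1 4 7 3 6 5)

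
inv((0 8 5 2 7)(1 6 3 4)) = (0 7 2 5 8)(1 4 3 6)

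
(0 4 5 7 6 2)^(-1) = (0 2 6 7 5 4)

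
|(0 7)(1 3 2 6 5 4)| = 6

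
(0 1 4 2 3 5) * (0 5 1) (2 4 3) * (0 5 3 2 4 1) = (0 5 3) (1 2 4) 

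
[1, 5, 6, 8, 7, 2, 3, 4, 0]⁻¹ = [8, 0, 5, 6, 7, 1, 2, 4, 3]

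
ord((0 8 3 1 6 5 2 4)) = 8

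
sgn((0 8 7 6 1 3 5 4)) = -1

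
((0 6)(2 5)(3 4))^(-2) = ()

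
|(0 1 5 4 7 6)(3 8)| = 6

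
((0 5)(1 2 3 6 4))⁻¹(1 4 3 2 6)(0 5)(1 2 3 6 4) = (1 6 3 4 2)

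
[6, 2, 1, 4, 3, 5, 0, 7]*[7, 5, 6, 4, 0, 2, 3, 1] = [3, 6, 5, 0, 4, 2, 7, 1]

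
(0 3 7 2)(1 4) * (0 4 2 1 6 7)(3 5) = (0 5 3)(1 2 4 6 7)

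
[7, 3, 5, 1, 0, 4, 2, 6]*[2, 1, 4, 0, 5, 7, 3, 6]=[6, 0, 7, 1, 2, 5, 4, 3]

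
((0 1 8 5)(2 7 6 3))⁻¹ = (0 5 8 1)(2 3 6 7)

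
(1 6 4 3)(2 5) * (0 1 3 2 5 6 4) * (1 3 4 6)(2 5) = (0 3 4 5 2 1 6)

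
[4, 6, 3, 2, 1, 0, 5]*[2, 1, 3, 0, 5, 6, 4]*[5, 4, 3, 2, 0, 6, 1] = [6, 0, 5, 2, 4, 3, 1]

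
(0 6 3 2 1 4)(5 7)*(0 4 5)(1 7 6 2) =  (0 2 7)(1 5 6 3)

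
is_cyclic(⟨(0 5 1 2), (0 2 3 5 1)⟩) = no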